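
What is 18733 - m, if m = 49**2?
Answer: 16332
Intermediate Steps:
m = 2401
18733 - m = 18733 - 1*2401 = 18733 - 2401 = 16332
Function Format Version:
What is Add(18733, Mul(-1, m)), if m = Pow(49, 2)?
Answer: 16332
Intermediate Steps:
m = 2401
Add(18733, Mul(-1, m)) = Add(18733, Mul(-1, 2401)) = Add(18733, -2401) = 16332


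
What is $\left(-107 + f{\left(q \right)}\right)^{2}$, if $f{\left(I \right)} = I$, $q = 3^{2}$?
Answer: $9604$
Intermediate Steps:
$q = 9$
$\left(-107 + f{\left(q \right)}\right)^{2} = \left(-107 + 9\right)^{2} = \left(-98\right)^{2} = 9604$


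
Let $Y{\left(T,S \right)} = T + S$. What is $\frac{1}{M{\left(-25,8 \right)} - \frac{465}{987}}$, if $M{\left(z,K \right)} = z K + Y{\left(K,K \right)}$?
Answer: $- \frac{329}{60691} \approx -0.0054209$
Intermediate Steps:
$Y{\left(T,S \right)} = S + T$
$M{\left(z,K \right)} = 2 K + K z$ ($M{\left(z,K \right)} = z K + \left(K + K\right) = K z + 2 K = 2 K + K z$)
$\frac{1}{M{\left(-25,8 \right)} - \frac{465}{987}} = \frac{1}{8 \left(2 - 25\right) - \frac{465}{987}} = \frac{1}{8 \left(-23\right) - \frac{155}{329}} = \frac{1}{-184 - \frac{155}{329}} = \frac{1}{- \frac{60691}{329}} = - \frac{329}{60691}$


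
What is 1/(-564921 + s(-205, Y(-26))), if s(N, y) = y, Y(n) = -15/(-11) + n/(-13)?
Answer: -11/6214094 ≈ -1.7702e-6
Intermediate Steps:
Y(n) = 15/11 - n/13 (Y(n) = -15*(-1/11) + n*(-1/13) = 15/11 - n/13)
1/(-564921 + s(-205, Y(-26))) = 1/(-564921 + (15/11 - 1/13*(-26))) = 1/(-564921 + (15/11 + 2)) = 1/(-564921 + 37/11) = 1/(-6214094/11) = -11/6214094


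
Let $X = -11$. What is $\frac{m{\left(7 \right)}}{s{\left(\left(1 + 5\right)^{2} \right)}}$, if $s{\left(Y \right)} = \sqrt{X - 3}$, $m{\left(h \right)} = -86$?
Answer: $\frac{43 i \sqrt{14}}{7} \approx 22.984 i$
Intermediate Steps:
$s{\left(Y \right)} = i \sqrt{14}$ ($s{\left(Y \right)} = \sqrt{-11 - 3} = \sqrt{-14} = i \sqrt{14}$)
$\frac{m{\left(7 \right)}}{s{\left(\left(1 + 5\right)^{2} \right)}} = - \frac{86}{i \sqrt{14}} = - 86 \left(- \frac{i \sqrt{14}}{14}\right) = \frac{43 i \sqrt{14}}{7}$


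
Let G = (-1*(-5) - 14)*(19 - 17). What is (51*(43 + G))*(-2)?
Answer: -2550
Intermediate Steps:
G = -18 (G = (5 - 14)*2 = -9*2 = -18)
(51*(43 + G))*(-2) = (51*(43 - 18))*(-2) = (51*25)*(-2) = 1275*(-2) = -2550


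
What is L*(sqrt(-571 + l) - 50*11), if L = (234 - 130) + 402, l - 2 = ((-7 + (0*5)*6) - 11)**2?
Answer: -278300 + 3542*I*sqrt(5) ≈ -2.783e+5 + 7920.2*I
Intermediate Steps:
l = 326 (l = 2 + ((-7 + (0*5)*6) - 11)**2 = 2 + ((-7 + 0*6) - 11)**2 = 2 + ((-7 + 0) - 11)**2 = 2 + (-7 - 11)**2 = 2 + (-18)**2 = 2 + 324 = 326)
L = 506 (L = 104 + 402 = 506)
L*(sqrt(-571 + l) - 50*11) = 506*(sqrt(-571 + 326) - 50*11) = 506*(sqrt(-245) - 550) = 506*(7*I*sqrt(5) - 550) = 506*(-550 + 7*I*sqrt(5)) = -278300 + 3542*I*sqrt(5)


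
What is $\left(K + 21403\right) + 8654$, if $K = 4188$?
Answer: $34245$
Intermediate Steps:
$\left(K + 21403\right) + 8654 = \left(4188 + 21403\right) + 8654 = 25591 + 8654 = 34245$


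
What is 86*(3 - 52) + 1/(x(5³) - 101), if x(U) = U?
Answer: -101135/24 ≈ -4214.0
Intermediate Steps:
86*(3 - 52) + 1/(x(5³) - 101) = 86*(3 - 52) + 1/(5³ - 101) = 86*(-49) + 1/(125 - 101) = -4214 + 1/24 = -101135/24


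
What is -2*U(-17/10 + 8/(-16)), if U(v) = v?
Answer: 22/5 ≈ 4.4000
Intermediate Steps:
-2*U(-17/10 + 8/(-16)) = -2*(-17/10 + 8/(-16)) = -2*(-17*⅒ + 8*(-1/16)) = -2*(-17/10 - ½) = -2*(-11/5) = 22/5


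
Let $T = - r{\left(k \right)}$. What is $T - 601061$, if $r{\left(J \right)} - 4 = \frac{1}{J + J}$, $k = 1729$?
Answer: $- \frac{2078482771}{3458} \approx -6.0107 \cdot 10^{5}$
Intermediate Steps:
$r{\left(J \right)} = 4 + \frac{1}{2 J}$ ($r{\left(J \right)} = 4 + \frac{1}{J + J} = 4 + \frac{1}{2 J}$)
$T = - \frac{13833}{3458}$ ($T = - (4 + \frac{1}{2 \cdot 1729}) = - (4 + \frac{1}{2} \cdot \frac{1}{1729}) = - (4 + \frac{1}{3458}) = \left(-1\right) \frac{13833}{3458} = - \frac{13833}{3458} \approx -4.0003$)
$T - 601061 = - \frac{13833}{3458} - 601061 = - \frac{2078482771}{3458}$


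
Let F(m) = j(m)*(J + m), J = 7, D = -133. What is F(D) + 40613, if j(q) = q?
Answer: 57371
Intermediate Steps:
F(m) = m*(7 + m)
F(D) + 40613 = -133*(7 - 133) + 40613 = -133*(-126) + 40613 = 16758 + 40613 = 57371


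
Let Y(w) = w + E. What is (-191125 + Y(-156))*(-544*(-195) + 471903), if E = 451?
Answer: -110296495890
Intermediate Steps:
Y(w) = 451 + w (Y(w) = w + 451 = 451 + w)
(-191125 + Y(-156))*(-544*(-195) + 471903) = (-191125 + (451 - 156))*(-544*(-195) + 471903) = (-191125 + 295)*(106080 + 471903) = -190830*577983 = -110296495890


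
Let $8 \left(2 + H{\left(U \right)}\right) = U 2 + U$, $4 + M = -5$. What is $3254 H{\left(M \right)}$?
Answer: $- \frac{69961}{4} \approx -17490.0$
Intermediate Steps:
$M = -9$ ($M = -4 - 5 = -9$)
$H{\left(U \right)} = -2 + \frac{3 U}{8}$ ($H{\left(U \right)} = -2 + \frac{U 2 + U}{8} = -2 + \frac{2 U + U}{8} = -2 + \frac{3 U}{8}$)
$3254 H{\left(M \right)} = 3254 \left(-2 + \frac{3}{8} \left(-9\right)\right) = 3254 \left(-2 - \frac{27}{8}\right) = 3254 \left(- \frac{43}{8}\right) = - \frac{69961}{4}$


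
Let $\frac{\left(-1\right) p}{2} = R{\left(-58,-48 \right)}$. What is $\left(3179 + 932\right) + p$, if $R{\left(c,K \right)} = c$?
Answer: $4227$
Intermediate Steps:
$p = 116$ ($p = \left(-2\right) \left(-58\right) = 116$)
$\left(3179 + 932\right) + p = \left(3179 + 932\right) + 116 = 4111 + 116 = 4227$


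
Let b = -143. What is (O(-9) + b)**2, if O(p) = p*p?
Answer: 3844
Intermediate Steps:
O(p) = p**2
(O(-9) + b)**2 = ((-9)**2 - 143)**2 = (81 - 143)**2 = (-62)**2 = 3844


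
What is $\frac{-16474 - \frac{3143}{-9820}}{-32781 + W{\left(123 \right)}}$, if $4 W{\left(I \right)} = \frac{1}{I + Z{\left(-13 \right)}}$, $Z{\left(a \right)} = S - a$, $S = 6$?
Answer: $\frac{22971558254}{45711135185} \approx 0.50254$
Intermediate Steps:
$Z{\left(a \right)} = 6 - a$
$W{\left(I \right)} = \frac{1}{4 \left(19 + I\right)}$ ($W{\left(I \right)} = \frac{1}{4 \left(I + \left(6 - -13\right)\right)} = \frac{1}{4 \left(I + \left(6 + 13\right)\right)} = \frac{1}{4 \left(I + 19\right)} = \frac{1}{4 \left(19 + I\right)}$)
$\frac{-16474 - \frac{3143}{-9820}}{-32781 + W{\left(123 \right)}} = \frac{-16474 - \frac{3143}{-9820}}{-32781 + \frac{1}{4 \left(19 + 123\right)}} = \frac{-16474 - - \frac{3143}{9820}}{-32781 + \frac{1}{4 \cdot 142}} = \frac{-16474 + \frac{3143}{9820}}{-32781 + \frac{1}{4} \cdot \frac{1}{142}} = - \frac{161771537}{9820 \left(-32781 + \frac{1}{568}\right)} = - \frac{161771537}{9820 \left(- \frac{18619607}{568}\right)} = \left(- \frac{161771537}{9820}\right) \left(- \frac{568}{18619607}\right) = \frac{22971558254}{45711135185}$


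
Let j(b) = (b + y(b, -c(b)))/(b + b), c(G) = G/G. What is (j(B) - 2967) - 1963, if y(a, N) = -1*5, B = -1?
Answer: -4927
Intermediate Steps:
c(G) = 1
y(a, N) = -5
j(b) = (-5 + b)/(2*b) (j(b) = (b - 5)/(b + b) = (-5 + b)/((2*b)) = (-5 + b)*(1/(2*b)) = (-5 + b)/(2*b))
(j(B) - 2967) - 1963 = ((½)*(-5 - 1)/(-1) - 2967) - 1963 = ((½)*(-1)*(-6) - 2967) - 1963 = (3 - 2967) - 1963 = -2964 - 1963 = -4927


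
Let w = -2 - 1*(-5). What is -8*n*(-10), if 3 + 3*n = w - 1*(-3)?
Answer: 80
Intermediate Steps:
w = 3 (w = -2 + 5 = 3)
n = 1 (n = -1 + (3 - 1*(-3))/3 = -1 + (3 + 3)/3 = -1 + (⅓)*6 = -1 + 2 = 1)
-8*n*(-10) = -8*1*(-10) = -8*(-10) = 80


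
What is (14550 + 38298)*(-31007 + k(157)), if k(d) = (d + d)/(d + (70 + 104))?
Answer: -542379182544/331 ≈ -1.6386e+9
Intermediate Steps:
k(d) = 2*d/(174 + d) (k(d) = (2*d)/(d + 174) = (2*d)/(174 + d) = 2*d/(174 + d))
(14550 + 38298)*(-31007 + k(157)) = (14550 + 38298)*(-31007 + 2*157/(174 + 157)) = 52848*(-31007 + 2*157/331) = 52848*(-31007 + 2*157*(1/331)) = 52848*(-31007 + 314/331) = 52848*(-10263003/331) = -542379182544/331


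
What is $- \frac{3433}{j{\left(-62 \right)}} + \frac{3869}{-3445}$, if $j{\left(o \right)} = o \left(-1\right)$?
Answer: $- \frac{227671}{4030} \approx -56.494$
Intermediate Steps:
$j{\left(o \right)} = - o$
$- \frac{3433}{j{\left(-62 \right)}} + \frac{3869}{-3445} = - \frac{3433}{\left(-1\right) \left(-62\right)} + \frac{3869}{-3445} = - \frac{3433}{62} + 3869 \left(- \frac{1}{3445}\right) = \left(-3433\right) \frac{1}{62} - \frac{73}{65} = - \frac{3433}{62} - \frac{73}{65} = - \frac{227671}{4030}$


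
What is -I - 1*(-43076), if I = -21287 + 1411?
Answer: 62952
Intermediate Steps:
I = -19876
-I - 1*(-43076) = -1*(-19876) - 1*(-43076) = 19876 + 43076 = 62952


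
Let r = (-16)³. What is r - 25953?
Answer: -30049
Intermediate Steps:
r = -4096
r - 25953 = -4096 - 25953 = -30049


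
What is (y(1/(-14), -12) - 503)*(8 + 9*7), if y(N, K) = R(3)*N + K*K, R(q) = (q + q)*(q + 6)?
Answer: -180340/7 ≈ -25763.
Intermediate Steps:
R(q) = 2*q*(6 + q) (R(q) = (2*q)*(6 + q) = 2*q*(6 + q))
y(N, K) = K² + 54*N (y(N, K) = (2*3*(6 + 3))*N + K*K = (2*3*9)*N + K² = 54*N + K² = K² + 54*N)
(y(1/(-14), -12) - 503)*(8 + 9*7) = (((-12)² + 54/(-14)) - 503)*(8 + 9*7) = ((144 + 54*(-1/14)) - 503)*(8 + 63) = ((144 - 27/7) - 503)*71 = (981/7 - 503)*71 = -2540/7*71 = -180340/7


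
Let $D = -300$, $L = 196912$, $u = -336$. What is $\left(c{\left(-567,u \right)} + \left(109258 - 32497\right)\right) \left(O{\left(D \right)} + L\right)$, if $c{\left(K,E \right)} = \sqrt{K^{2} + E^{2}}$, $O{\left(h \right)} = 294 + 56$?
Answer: $15142028382 + 4142502 \sqrt{985} \approx 1.5272 \cdot 10^{10}$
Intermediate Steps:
$O{\left(h \right)} = 350$
$c{\left(K,E \right)} = \sqrt{E^{2} + K^{2}}$
$\left(c{\left(-567,u \right)} + \left(109258 - 32497\right)\right) \left(O{\left(D \right)} + L\right) = \left(\sqrt{\left(-336\right)^{2} + \left(-567\right)^{2}} + \left(109258 - 32497\right)\right) \left(350 + 196912\right) = \left(\sqrt{112896 + 321489} + 76761\right) 197262 = \left(\sqrt{434385} + 76761\right) 197262 = \left(21 \sqrt{985} + 76761\right) 197262 = \left(76761 + 21 \sqrt{985}\right) 197262 = 15142028382 + 4142502 \sqrt{985}$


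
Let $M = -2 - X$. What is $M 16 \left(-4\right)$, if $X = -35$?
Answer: $-2112$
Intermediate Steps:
$M = 33$ ($M = -2 - -35 = -2 + 35 = 33$)
$M 16 \left(-4\right) = 33 \cdot 16 \left(-4\right) = 33 \left(-64\right) = -2112$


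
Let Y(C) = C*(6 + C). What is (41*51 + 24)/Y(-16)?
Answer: 423/32 ≈ 13.219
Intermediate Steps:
(41*51 + 24)/Y(-16) = (41*51 + 24)/((-16*(6 - 16))) = (2091 + 24)/((-16*(-10))) = 2115/160 = 2115*(1/160) = 423/32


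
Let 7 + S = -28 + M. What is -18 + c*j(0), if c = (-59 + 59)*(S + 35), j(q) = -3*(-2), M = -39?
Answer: -18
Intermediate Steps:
S = -74 (S = -7 + (-28 - 39) = -7 - 67 = -74)
j(q) = 6
c = 0 (c = (-59 + 59)*(-74 + 35) = 0*(-39) = 0)
-18 + c*j(0) = -18 + 0*6 = -18 + 0 = -18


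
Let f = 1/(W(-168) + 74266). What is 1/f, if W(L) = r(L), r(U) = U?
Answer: 74098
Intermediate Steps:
W(L) = L
f = 1/74098 (f = 1/(-168 + 74266) = 1/74098 ≈ 1.3496e-5)
1/f = 1/(1/74098) = 74098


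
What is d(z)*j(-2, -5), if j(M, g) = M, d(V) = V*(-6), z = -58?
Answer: -696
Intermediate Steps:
d(V) = -6*V
d(z)*j(-2, -5) = -6*(-58)*(-2) = 348*(-2) = -696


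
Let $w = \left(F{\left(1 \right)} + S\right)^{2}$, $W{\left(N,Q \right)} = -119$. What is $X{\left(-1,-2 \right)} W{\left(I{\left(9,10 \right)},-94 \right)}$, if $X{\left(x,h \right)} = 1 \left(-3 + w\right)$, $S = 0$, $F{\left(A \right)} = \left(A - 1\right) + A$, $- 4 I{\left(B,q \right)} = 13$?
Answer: $238$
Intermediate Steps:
$I{\left(B,q \right)} = - \frac{13}{4}$ ($I{\left(B,q \right)} = \left(- \frac{1}{4}\right) 13 = - \frac{13}{4}$)
$F{\left(A \right)} = -1 + 2 A$ ($F{\left(A \right)} = \left(-1 + A\right) + A = -1 + 2 A$)
$w = 1$ ($w = \left(\left(-1 + 2 \cdot 1\right) + 0\right)^{2} = \left(\left(-1 + 2\right) + 0\right)^{2} = \left(1 + 0\right)^{2} = 1^{2} = 1$)
$X{\left(x,h \right)} = -2$ ($X{\left(x,h \right)} = 1 \left(-3 + 1\right) = 1 \left(-2\right) = -2$)
$X{\left(-1,-2 \right)} W{\left(I{\left(9,10 \right)},-94 \right)} = \left(-2\right) \left(-119\right) = 238$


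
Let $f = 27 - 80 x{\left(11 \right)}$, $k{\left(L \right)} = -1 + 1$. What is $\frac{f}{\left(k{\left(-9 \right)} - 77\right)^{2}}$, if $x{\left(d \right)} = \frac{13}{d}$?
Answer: $- \frac{743}{65219} \approx -0.011392$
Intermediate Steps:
$k{\left(L \right)} = 0$
$f = - \frac{743}{11}$ ($f = 27 - 80 \cdot \frac{13}{11} = 27 - 80 \cdot 13 \cdot \frac{1}{11} = 27 - \frac{1040}{11} = - \frac{743}{11} \approx -67.545$)
$\frac{f}{\left(k{\left(-9 \right)} - 77\right)^{2}} = - \frac{743}{11 \left(0 - 77\right)^{2}} = - \frac{743}{11 \left(-77\right)^{2}} = - \frac{743}{11 \cdot 5929} = \left(- \frac{743}{11}\right) \frac{1}{5929} = - \frac{743}{65219}$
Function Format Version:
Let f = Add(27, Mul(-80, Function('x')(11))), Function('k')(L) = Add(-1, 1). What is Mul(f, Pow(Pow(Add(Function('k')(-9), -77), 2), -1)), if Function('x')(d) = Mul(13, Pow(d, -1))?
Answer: Rational(-743, 65219) ≈ -0.011392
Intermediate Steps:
Function('k')(L) = 0
f = Rational(-743, 11) (f = Add(27, Mul(-80, Mul(13, Pow(11, -1)))) = Add(27, Mul(-80, Mul(13, Rational(1, 11)))) = Add(27, Mul(-80, Rational(13, 11))) = Add(27, Rational(-1040, 11)) = Rational(-743, 11) ≈ -67.545)
Mul(f, Pow(Pow(Add(Function('k')(-9), -77), 2), -1)) = Mul(Rational(-743, 11), Pow(Pow(Add(0, -77), 2), -1)) = Mul(Rational(-743, 11), Pow(Pow(-77, 2), -1)) = Mul(Rational(-743, 11), Pow(5929, -1)) = Mul(Rational(-743, 11), Rational(1, 5929)) = Rational(-743, 65219)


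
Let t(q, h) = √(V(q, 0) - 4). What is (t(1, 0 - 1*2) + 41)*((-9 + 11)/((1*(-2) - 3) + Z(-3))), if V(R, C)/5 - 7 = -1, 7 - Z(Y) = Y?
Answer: 82/5 + 2*√26/5 ≈ 18.440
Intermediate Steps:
Z(Y) = 7 - Y
V(R, C) = 30 (V(R, C) = 35 + 5*(-1) = 35 - 5 = 30)
t(q, h) = √26 (t(q, h) = √(30 - 4) = √26)
(t(1, 0 - 1*2) + 41)*((-9 + 11)/((1*(-2) - 3) + Z(-3))) = (√26 + 41)*((-9 + 11)/((1*(-2) - 3) + (7 - 1*(-3)))) = (41 + √26)*(2/((-2 - 3) + (7 + 3))) = (41 + √26)*(2/(-5 + 10)) = (41 + √26)*(2/5) = (41 + √26)*(2*(⅕)) = (41 + √26)*(⅖) = 82/5 + 2*√26/5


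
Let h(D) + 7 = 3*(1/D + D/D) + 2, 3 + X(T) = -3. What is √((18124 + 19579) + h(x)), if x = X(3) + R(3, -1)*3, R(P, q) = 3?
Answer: √37702 ≈ 194.17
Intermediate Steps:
X(T) = -6 (X(T) = -3 - 3 = -6)
x = 3 (x = -6 + 3*3 = -6 + 9 = 3)
h(D) = -2 + 3/D (h(D) = -7 + (3*(1/D + D/D) + 2) = -7 + (3*(1/D + 1) + 2) = -7 + (3*(1 + 1/D) + 2) = -7 + ((3 + 3/D) + 2) = -7 + (5 + 3/D) = -2 + 3/D)
√((18124 + 19579) + h(x)) = √((18124 + 19579) + (-2 + 3/3)) = √(37703 + (-2 + 3*(⅓))) = √(37703 + (-2 + 1)) = √(37703 - 1) = √37702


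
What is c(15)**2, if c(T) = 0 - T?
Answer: 225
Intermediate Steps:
c(T) = -T
c(15)**2 = (-1*15)**2 = (-15)**2 = 225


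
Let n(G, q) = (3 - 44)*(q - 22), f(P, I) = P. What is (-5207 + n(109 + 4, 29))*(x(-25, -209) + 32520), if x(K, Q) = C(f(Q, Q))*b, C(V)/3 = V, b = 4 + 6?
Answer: -144217500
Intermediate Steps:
b = 10
C(V) = 3*V
x(K, Q) = 30*Q (x(K, Q) = (3*Q)*10 = 30*Q)
n(G, q) = 902 - 41*q (n(G, q) = -41*(-22 + q) = 902 - 41*q)
(-5207 + n(109 + 4, 29))*(x(-25, -209) + 32520) = (-5207 + (902 - 41*29))*(30*(-209) + 32520) = (-5207 + (902 - 1189))*(-6270 + 32520) = (-5207 - 287)*26250 = -5494*26250 = -144217500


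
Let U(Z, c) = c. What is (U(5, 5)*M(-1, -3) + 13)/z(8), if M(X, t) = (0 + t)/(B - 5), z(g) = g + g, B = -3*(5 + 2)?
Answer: 353/416 ≈ 0.84856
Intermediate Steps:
B = -21 (B = -3*7 = -21)
z(g) = 2*g
M(X, t) = -t/26 (M(X, t) = (0 + t)/(-21 - 5) = t/(-26) = t*(-1/26) = -t/26)
(U(5, 5)*M(-1, -3) + 13)/z(8) = (5*(-1/26*(-3)) + 13)/((2*8)) = (5*(3/26) + 13)/16 = (15/26 + 13)*(1/16) = (353/26)*(1/16) = 353/416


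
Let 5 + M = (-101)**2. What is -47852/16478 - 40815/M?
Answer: -82889183/12000692 ≈ -6.9070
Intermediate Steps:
M = 10196 (M = -5 + (-101)**2 = -5 + 10201 = 10196)
-47852/16478 - 40815/M = -47852/16478 - 40815/10196 = -47852*1/16478 - 40815*1/10196 = -3418/1177 - 40815/10196 = -82889183/12000692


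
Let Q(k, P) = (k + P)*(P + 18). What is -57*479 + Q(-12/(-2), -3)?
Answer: -27258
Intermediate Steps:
Q(k, P) = (18 + P)*(P + k) (Q(k, P) = (P + k)*(18 + P) = (18 + P)*(P + k))
-57*479 + Q(-12/(-2), -3) = -57*479 + ((-3)² + 18*(-3) + 18*(-12/(-2)) - (-36)/(-2)) = -27303 + (9 - 54 + 18*(-12*(-½)) - (-36)*(-1)/2) = -27303 + (9 - 54 + 18*6 - 3*6) = -27303 + (9 - 54 + 108 - 18) = -27303 + 45 = -27258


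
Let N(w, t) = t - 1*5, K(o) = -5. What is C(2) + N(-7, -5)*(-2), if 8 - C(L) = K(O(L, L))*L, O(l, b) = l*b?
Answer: 38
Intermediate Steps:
O(l, b) = b*l
N(w, t) = -5 + t (N(w, t) = t - 5 = -5 + t)
C(L) = 8 + 5*L (C(L) = 8 - (-5)*L = 8 + 5*L)
C(2) + N(-7, -5)*(-2) = (8 + 5*2) + (-5 - 5)*(-2) = (8 + 10) - 10*(-2) = 18 + 20 = 38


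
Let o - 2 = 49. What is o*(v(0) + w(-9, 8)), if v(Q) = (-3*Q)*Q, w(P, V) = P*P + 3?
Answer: 4284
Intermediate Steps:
w(P, V) = 3 + P² (w(P, V) = P² + 3 = 3 + P²)
o = 51 (o = 2 + 49 = 51)
v(Q) = -3*Q²
o*(v(0) + w(-9, 8)) = 51*(-3*0² + (3 + (-9)²)) = 51*(-3*0 + (3 + 81)) = 51*(0 + 84) = 51*84 = 4284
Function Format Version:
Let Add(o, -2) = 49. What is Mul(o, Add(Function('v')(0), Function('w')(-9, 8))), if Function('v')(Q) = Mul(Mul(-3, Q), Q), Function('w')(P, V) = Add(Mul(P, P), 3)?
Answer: 4284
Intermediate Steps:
Function('w')(P, V) = Add(3, Pow(P, 2)) (Function('w')(P, V) = Add(Pow(P, 2), 3) = Add(3, Pow(P, 2)))
o = 51 (o = Add(2, 49) = 51)
Function('v')(Q) = Mul(-3, Pow(Q, 2))
Mul(o, Add(Function('v')(0), Function('w')(-9, 8))) = Mul(51, Add(Mul(-3, Pow(0, 2)), Add(3, Pow(-9, 2)))) = Mul(51, Add(Mul(-3, 0), Add(3, 81))) = Mul(51, Add(0, 84)) = Mul(51, 84) = 4284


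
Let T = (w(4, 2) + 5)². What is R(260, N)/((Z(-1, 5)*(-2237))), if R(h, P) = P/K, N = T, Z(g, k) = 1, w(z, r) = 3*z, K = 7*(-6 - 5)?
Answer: 289/172249 ≈ 0.0016778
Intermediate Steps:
K = -77 (K = 7*(-11) = -77)
T = 289 (T = (3*4 + 5)² = (12 + 5)² = 17² = 289)
N = 289
R(h, P) = -P/77 (R(h, P) = P/(-77) = P*(-1/77) = -P/77)
R(260, N)/((Z(-1, 5)*(-2237))) = (-1/77*289)/((1*(-2237))) = -289/77/(-2237) = -289/77*(-1/2237) = 289/172249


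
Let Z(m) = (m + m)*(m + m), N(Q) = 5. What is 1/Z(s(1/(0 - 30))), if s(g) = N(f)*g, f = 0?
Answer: 9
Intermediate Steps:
s(g) = 5*g
Z(m) = 4*m² (Z(m) = (2*m)*(2*m) = 4*m²)
1/Z(s(1/(0 - 30))) = 1/(4*(5/(0 - 30))²) = 1/(4*(5/(-30))²) = 1/(4*(5*(-1/30))²) = 1/(4*(-⅙)²) = 1/(4*(1/36)) = 1/(⅑) = 9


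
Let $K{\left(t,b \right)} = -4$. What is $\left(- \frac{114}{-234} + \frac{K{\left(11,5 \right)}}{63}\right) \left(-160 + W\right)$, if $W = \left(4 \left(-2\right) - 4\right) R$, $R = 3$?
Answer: $- \frac{9716}{117} \approx -83.043$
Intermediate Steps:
$W = -36$ ($W = \left(4 \left(-2\right) - 4\right) 3 = \left(-8 - 4\right) 3 = \left(-12\right) 3 = -36$)
$\left(- \frac{114}{-234} + \frac{K{\left(11,5 \right)}}{63}\right) \left(-160 + W\right) = \left(- \frac{114}{-234} - \frac{4}{63}\right) \left(-160 - 36\right) = \left(\left(-114\right) \left(- \frac{1}{234}\right) - \frac{4}{63}\right) \left(-196\right) = \left(\frac{19}{39} - \frac{4}{63}\right) \left(-196\right) = \frac{347}{819} \left(-196\right) = - \frac{9716}{117}$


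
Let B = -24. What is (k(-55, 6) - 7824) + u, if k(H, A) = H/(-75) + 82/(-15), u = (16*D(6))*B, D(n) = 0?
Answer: -117431/15 ≈ -7828.7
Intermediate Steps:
u = 0 (u = (16*0)*(-24) = 0*(-24) = 0)
k(H, A) = -82/15 - H/75 (k(H, A) = H*(-1/75) + 82*(-1/15) = -H/75 - 82/15 = -82/15 - H/75)
(k(-55, 6) - 7824) + u = ((-82/15 - 1/75*(-55)) - 7824) + 0 = ((-82/15 + 11/15) - 7824) + 0 = (-71/15 - 7824) + 0 = -117431/15 + 0 = -117431/15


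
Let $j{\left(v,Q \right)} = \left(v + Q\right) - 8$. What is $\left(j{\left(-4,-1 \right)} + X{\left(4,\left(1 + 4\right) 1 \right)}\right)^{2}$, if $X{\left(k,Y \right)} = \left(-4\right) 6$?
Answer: $1369$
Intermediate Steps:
$X{\left(k,Y \right)} = -24$
$j{\left(v,Q \right)} = -8 + Q + v$ ($j{\left(v,Q \right)} = \left(Q + v\right) - 8 = -8 + Q + v$)
$\left(j{\left(-4,-1 \right)} + X{\left(4,\left(1 + 4\right) 1 \right)}\right)^{2} = \left(\left(-8 - 1 - 4\right) - 24\right)^{2} = \left(-13 - 24\right)^{2} = \left(-37\right)^{2} = 1369$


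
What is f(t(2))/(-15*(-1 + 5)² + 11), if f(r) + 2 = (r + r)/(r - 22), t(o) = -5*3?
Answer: 44/8473 ≈ 0.0051930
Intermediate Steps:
t(o) = -15
f(r) = -2 + 2*r/(-22 + r) (f(r) = -2 + (r + r)/(r - 22) = -2 + (2*r)/(-22 + r) = -2 + 2*r/(-22 + r))
f(t(2))/(-15*(-1 + 5)² + 11) = (44/(-22 - 15))/(-15*(-1 + 5)² + 11) = (44/(-37))/(-15*4² + 11) = (44*(-1/37))/(-15*16 + 11) = -44/(37*(-240 + 11)) = -44/37/(-229) = -44/37*(-1/229) = 44/8473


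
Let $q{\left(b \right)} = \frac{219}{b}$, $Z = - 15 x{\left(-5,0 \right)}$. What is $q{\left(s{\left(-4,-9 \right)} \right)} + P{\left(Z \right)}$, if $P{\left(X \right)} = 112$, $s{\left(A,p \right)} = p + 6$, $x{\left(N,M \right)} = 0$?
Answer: $39$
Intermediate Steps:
$s{\left(A,p \right)} = 6 + p$
$Z = 0$ ($Z = \left(-15\right) 0 = 0$)
$q{\left(s{\left(-4,-9 \right)} \right)} + P{\left(Z \right)} = \frac{219}{6 - 9} + 112 = \frac{219}{-3} + 112 = 219 \left(- \frac{1}{3}\right) + 112 = -73 + 112 = 39$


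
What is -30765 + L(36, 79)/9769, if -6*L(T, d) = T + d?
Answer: -1803259825/58614 ≈ -30765.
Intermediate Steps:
L(T, d) = -T/6 - d/6 (L(T, d) = -(T + d)/6 = -T/6 - d/6)
-30765 + L(36, 79)/9769 = -30765 + (-1/6*36 - 1/6*79)/9769 = -30765 + (-6 - 79/6)*(1/9769) = -30765 - 115/6*1/9769 = -30765 - 115/58614 = -1803259825/58614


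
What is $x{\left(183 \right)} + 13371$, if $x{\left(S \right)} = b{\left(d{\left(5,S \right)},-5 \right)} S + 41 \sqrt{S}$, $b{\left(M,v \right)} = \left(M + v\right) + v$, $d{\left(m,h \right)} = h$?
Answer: $45030 + 41 \sqrt{183} \approx 45585.0$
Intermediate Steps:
$b{\left(M,v \right)} = M + 2 v$
$x{\left(S \right)} = 41 \sqrt{S} + S \left(-10 + S\right)$ ($x{\left(S \right)} = \left(S + 2 \left(-5\right)\right) S + 41 \sqrt{S} = \left(S - 10\right) S + 41 \sqrt{S} = \left(-10 + S\right) S + 41 \sqrt{S} = S \left(-10 + S\right) + 41 \sqrt{S} = 41 \sqrt{S} + S \left(-10 + S\right)$)
$x{\left(183 \right)} + 13371 = \left(41 \sqrt{183} + 183 \left(-10 + 183\right)\right) + 13371 = \left(41 \sqrt{183} + 183 \cdot 173\right) + 13371 = \left(41 \sqrt{183} + 31659\right) + 13371 = \left(31659 + 41 \sqrt{183}\right) + 13371 = 45030 + 41 \sqrt{183}$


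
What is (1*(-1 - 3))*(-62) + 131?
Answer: 379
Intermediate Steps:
(1*(-1 - 3))*(-62) + 131 = (1*(-4))*(-62) + 131 = -4*(-62) + 131 = 248 + 131 = 379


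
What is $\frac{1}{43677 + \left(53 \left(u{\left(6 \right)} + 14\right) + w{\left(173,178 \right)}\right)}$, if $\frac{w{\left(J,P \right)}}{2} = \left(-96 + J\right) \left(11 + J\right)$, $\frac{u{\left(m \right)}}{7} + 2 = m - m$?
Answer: $\frac{1}{72013} \approx 1.3886 \cdot 10^{-5}$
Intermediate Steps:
$u{\left(m \right)} = -14$ ($u{\left(m \right)} = -14 + 7 \left(m - m\right) = -14 + 7 \cdot 0 = -14 + 0 = -14$)
$w{\left(J,P \right)} = 2 \left(-96 + J\right) \left(11 + J\right)$
$\frac{1}{43677 + \left(53 \left(u{\left(6 \right)} + 14\right) + w{\left(173,178 \right)}\right)} = \frac{1}{43677 + \left(53 \left(-14 + 14\right) - \left(31522 - 59858\right)\right)} = \frac{1}{43677 + \left(53 \cdot 0 - -28336\right)} = \frac{1}{43677 + \left(0 - -28336\right)} = \frac{1}{43677 + \left(0 + 28336\right)} = \frac{1}{43677 + 28336} = \frac{1}{72013}$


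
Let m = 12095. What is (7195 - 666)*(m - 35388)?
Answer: -152079997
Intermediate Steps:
(7195 - 666)*(m - 35388) = (7195 - 666)*(12095 - 35388) = 6529*(-23293) = -152079997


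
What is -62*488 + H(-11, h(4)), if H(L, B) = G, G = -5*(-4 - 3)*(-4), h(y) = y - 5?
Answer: -30396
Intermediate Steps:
h(y) = -5 + y
G = -140 (G = -5*(-7)*(-4) = 35*(-4) = -140)
H(L, B) = -140
-62*488 + H(-11, h(4)) = -62*488 - 140 = -30256 - 140 = -30396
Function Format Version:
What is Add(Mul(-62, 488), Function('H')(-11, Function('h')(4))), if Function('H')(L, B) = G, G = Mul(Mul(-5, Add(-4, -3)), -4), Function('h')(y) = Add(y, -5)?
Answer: -30396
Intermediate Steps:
Function('h')(y) = Add(-5, y)
G = -140 (G = Mul(Mul(-5, -7), -4) = Mul(35, -4) = -140)
Function('H')(L, B) = -140
Add(Mul(-62, 488), Function('H')(-11, Function('h')(4))) = Add(Mul(-62, 488), -140) = Add(-30256, -140) = -30396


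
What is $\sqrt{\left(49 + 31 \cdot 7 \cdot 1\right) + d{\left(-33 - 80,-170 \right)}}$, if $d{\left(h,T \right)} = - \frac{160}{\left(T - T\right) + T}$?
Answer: $\frac{\sqrt{77146}}{17} \approx 16.338$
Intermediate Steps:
$d{\left(h,T \right)} = - \frac{160}{T}$ ($d{\left(h,T \right)} = - \frac{160}{0 + T} = - \frac{160}{T}$)
$\sqrt{\left(49 + 31 \cdot 7 \cdot 1\right) + d{\left(-33 - 80,-170 \right)}} = \sqrt{\left(49 + 31 \cdot 7 \cdot 1\right) - \frac{160}{-170}} = \sqrt{\left(49 + 31 \cdot 7\right) - - \frac{16}{17}} = \sqrt{\left(49 + 217\right) + \frac{16}{17}} = \sqrt{266 + \frac{16}{17}} = \sqrt{\frac{4538}{17}} = \frac{\sqrt{77146}}{17}$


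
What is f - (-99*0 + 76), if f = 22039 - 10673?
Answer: 11290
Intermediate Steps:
f = 11366
f - (-99*0 + 76) = 11366 - (-99*0 + 76) = 11366 - (0 + 76) = 11366 - 1*76 = 11366 - 76 = 11290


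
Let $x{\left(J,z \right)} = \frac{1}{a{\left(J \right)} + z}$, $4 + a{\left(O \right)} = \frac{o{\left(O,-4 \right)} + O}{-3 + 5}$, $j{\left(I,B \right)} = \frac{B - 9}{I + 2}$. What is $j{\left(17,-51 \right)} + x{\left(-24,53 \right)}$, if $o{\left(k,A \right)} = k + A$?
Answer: $- \frac{1361}{437} \approx -3.1144$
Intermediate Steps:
$o{\left(k,A \right)} = A + k$
$j{\left(I,B \right)} = \frac{-9 + B}{2 + I}$
$a{\left(O \right)} = -6 + O$ ($a{\left(O \right)} = -4 + \frac{\left(-4 + O\right) + O}{-3 + 5} = -4 + \frac{-4 + 2 O}{2} = -4 + \left(-4 + 2 O\right) \frac{1}{2} = -4 + \left(-2 + O\right) = -6 + O$)
$x{\left(J,z \right)} = \frac{1}{-6 + J + z}$ ($x{\left(J,z \right)} = \frac{1}{\left(-6 + J\right) + z} = \frac{1}{-6 + J + z}$)
$j{\left(17,-51 \right)} + x{\left(-24,53 \right)} = \frac{-9 - 51}{2 + 17} + \frac{1}{-6 - 24 + 53} = \frac{1}{19} \left(-60\right) + \frac{1}{23} = - \frac{60}{19} + \frac{1}{23} = - \frac{1361}{437}$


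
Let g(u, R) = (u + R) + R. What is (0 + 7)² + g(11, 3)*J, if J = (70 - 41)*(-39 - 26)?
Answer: -31996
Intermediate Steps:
J = -1885 (J = 29*(-65) = -1885)
g(u, R) = u + 2*R (g(u, R) = (R + u) + R = u + 2*R)
(0 + 7)² + g(11, 3)*J = (0 + 7)² + (11 + 2*3)*(-1885) = 7² + (11 + 6)*(-1885) = 49 + 17*(-1885) = 49 - 32045 = -31996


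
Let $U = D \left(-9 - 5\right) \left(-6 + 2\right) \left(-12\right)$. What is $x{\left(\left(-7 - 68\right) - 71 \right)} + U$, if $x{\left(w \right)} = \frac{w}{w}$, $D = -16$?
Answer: $10753$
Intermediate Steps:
$x{\left(w \right)} = 1$
$U = 10752$ ($U = - 16 \left(-9 - 5\right) \left(-6 + 2\right) \left(-12\right) = - 16 \left(\left(-14\right) \left(-4\right)\right) \left(-12\right) = \left(-16\right) 56 \left(-12\right) = \left(-896\right) \left(-12\right) = 10752$)
$x{\left(\left(-7 - 68\right) - 71 \right)} + U = 1 + 10752 = 10753$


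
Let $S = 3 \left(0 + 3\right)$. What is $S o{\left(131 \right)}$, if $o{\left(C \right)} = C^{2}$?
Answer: $154449$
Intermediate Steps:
$S = 9$ ($S = 3 \cdot 3 = 9$)
$S o{\left(131 \right)} = 9 \cdot 131^{2} = 9 \cdot 17161 = 154449$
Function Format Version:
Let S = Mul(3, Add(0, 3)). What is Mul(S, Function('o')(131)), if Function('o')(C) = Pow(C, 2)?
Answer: 154449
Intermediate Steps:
S = 9 (S = Mul(3, 3) = 9)
Mul(S, Function('o')(131)) = Mul(9, Pow(131, 2)) = Mul(9, 17161) = 154449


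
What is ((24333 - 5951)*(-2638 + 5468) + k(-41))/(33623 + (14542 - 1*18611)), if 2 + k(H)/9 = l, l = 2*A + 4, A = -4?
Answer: 26010503/14777 ≈ 1760.2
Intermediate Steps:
l = -4 (l = 2*(-4) + 4 = -8 + 4 = -4)
k(H) = -54 (k(H) = -18 + 9*(-4) = -18 - 36 = -54)
((24333 - 5951)*(-2638 + 5468) + k(-41))/(33623 + (14542 - 1*18611)) = ((24333 - 5951)*(-2638 + 5468) - 54)/(33623 + (14542 - 1*18611)) = (18382*2830 - 54)/(33623 + (14542 - 18611)) = (52021060 - 54)/(33623 - 4069) = 52021006/29554 = 52021006*(1/29554) = 26010503/14777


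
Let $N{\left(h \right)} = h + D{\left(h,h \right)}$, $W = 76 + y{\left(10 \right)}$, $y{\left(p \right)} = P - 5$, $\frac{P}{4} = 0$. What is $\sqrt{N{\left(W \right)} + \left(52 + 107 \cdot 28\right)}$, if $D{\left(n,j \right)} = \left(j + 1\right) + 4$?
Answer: $3 \sqrt{355} \approx 56.524$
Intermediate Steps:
$P = 0$ ($P = 4 \cdot 0 = 0$)
$y{\left(p \right)} = -5$ ($y{\left(p \right)} = 0 - 5 = -5$)
$D{\left(n,j \right)} = 5 + j$ ($D{\left(n,j \right)} = \left(1 + j\right) + 4 = 5 + j$)
$W = 71$ ($W = 76 - 5 = 71$)
$N{\left(h \right)} = 5 + 2 h$ ($N{\left(h \right)} = h + \left(5 + h\right) = 5 + 2 h$)
$\sqrt{N{\left(W \right)} + \left(52 + 107 \cdot 28\right)} = \sqrt{\left(5 + 2 \cdot 71\right) + \left(52 + 107 \cdot 28\right)} = \sqrt{\left(5 + 142\right) + \left(52 + 2996\right)} = \sqrt{147 + 3048} = \sqrt{3195} = 3 \sqrt{355}$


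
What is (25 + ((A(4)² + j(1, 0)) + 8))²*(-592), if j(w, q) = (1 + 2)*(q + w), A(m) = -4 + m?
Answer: -767232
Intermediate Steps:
j(w, q) = 3*q + 3*w (j(w, q) = 3*(q + w) = 3*q + 3*w)
(25 + ((A(4)² + j(1, 0)) + 8))²*(-592) = (25 + (((-4 + 4)² + (3*0 + 3*1)) + 8))²*(-592) = (25 + ((0² + (0 + 3)) + 8))²*(-592) = (25 + ((0 + 3) + 8))²*(-592) = (25 + (3 + 8))²*(-592) = (25 + 11)²*(-592) = 36²*(-592) = 1296*(-592) = -767232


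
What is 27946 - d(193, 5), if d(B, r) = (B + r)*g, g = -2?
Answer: 28342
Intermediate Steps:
d(B, r) = -2*B - 2*r (d(B, r) = (B + r)*(-2) = -2*B - 2*r)
27946 - d(193, 5) = 27946 - (-2*193 - 2*5) = 27946 - (-386 - 10) = 27946 - 1*(-396) = 27946 + 396 = 28342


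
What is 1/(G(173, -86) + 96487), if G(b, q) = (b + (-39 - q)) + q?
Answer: 1/96621 ≈ 1.0350e-5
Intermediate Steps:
G(b, q) = -39 + b (G(b, q) = (-39 + b - q) + q = -39 + b)
1/(G(173, -86) + 96487) = 1/((-39 + 173) + 96487) = 1/(134 + 96487) = 1/96621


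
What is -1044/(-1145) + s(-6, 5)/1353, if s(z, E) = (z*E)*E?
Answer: 413594/516395 ≈ 0.80093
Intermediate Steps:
s(z, E) = z*E² (s(z, E) = (E*z)*E = z*E²)
-1044/(-1145) + s(-6, 5)/1353 = -1044/(-1145) - 6*5²/1353 = -1044*(-1/1145) - 6*25*(1/1353) = 1044/1145 - 150*1/1353 = 1044/1145 - 50/451 = 413594/516395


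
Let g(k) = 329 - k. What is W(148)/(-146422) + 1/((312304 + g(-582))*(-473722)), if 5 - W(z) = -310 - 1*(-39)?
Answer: -20476003472951/10862816557234530 ≈ -0.0018850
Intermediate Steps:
W(z) = 276 (W(z) = 5 - (-310 - 1*(-39)) = 5 - (-310 + 39) = 5 - 1*(-271) = 5 + 271 = 276)
W(148)/(-146422) + 1/((312304 + g(-582))*(-473722)) = 276/(-146422) + 1/((312304 + (329 - 1*(-582)))*(-473722)) = 276*(-1/146422) - 1/473722/(312304 + (329 + 582)) = -138/73211 - 1/473722/(312304 + 911) = -138/73211 - 1/473722/313215 = -138/73211 + (1/313215)*(-1/473722) = -138/73211 - 1/148376836230 = -20476003472951/10862816557234530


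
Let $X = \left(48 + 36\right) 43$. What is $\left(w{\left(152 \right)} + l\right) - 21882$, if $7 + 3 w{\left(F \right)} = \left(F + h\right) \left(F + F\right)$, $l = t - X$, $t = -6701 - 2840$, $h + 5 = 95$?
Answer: $- \frac{31544}{3} \approx -10515.0$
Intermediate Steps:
$h = 90$ ($h = -5 + 95 = 90$)
$X = 3612$ ($X = 84 \cdot 43 = 3612$)
$t = -9541$
$l = -13153$ ($l = -9541 - 3612 = -13153$)
$w{\left(F \right)} = - \frac{7}{3} + \frac{2 F \left(90 + F\right)}{3}$ ($w{\left(F \right)} = - \frac{7}{3} + \frac{\left(F + 90\right) \left(F + F\right)}{3} = - \frac{7}{3} + \frac{\left(90 + F\right) 2 F}{3} = - \frac{7}{3} + \frac{2 F \left(90 + F\right)}{3}$)
$\left(w{\left(152 \right)} + l\right) - 21882 = \left(\left(- \frac{7}{3} + 60 \cdot 152 + \frac{2 \cdot 152^{2}}{3}\right) - 13153\right) - 21882 = \left(\left(- \frac{7}{3} + 9120 + \frac{2}{3} \cdot 23104\right) - 13153\right) - 21882 = \left(\left(- \frac{7}{3} + 9120 + \frac{46208}{3}\right) - 13153\right) - 21882 = \left(\frac{73561}{3} - 13153\right) - 21882 = \frac{34102}{3} - 21882 = - \frac{31544}{3}$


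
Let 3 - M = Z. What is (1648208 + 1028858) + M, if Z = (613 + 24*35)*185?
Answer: 2408264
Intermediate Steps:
Z = 268805 (Z = (613 + 840)*185 = 1453*185 = 268805)
M = -268802 (M = 3 - 1*268805 = 3 - 268805 = -268802)
(1648208 + 1028858) + M = (1648208 + 1028858) - 268802 = 2677066 - 268802 = 2408264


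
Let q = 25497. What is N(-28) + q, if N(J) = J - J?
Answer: 25497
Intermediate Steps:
N(J) = 0
N(-28) + q = 0 + 25497 = 25497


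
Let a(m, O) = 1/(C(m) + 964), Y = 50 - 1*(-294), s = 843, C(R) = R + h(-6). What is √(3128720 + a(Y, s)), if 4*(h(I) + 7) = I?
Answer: √21133880989918/2599 ≈ 1768.8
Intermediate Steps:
h(I) = -7 + I/4
C(R) = -17/2 + R (C(R) = R + (-7 + (¼)*(-6)) = R + (-7 - 3/2) = R - 17/2 = -17/2 + R)
Y = 344 (Y = 50 + 294 = 344)
a(m, O) = 1/(1911/2 + m) (a(m, O) = 1/((-17/2 + m) + 964) = 1/(1911/2 + m))
√(3128720 + a(Y, s)) = √(3128720 + 2/(1911 + 2*344)) = √(3128720 + 2/(1911 + 688)) = √(3128720 + 2/2599) = √(8131543282/2599) = √21133880989918/2599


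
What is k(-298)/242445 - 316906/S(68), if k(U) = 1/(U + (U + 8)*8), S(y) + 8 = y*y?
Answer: -50286724099919/732468045540 ≈ -68.654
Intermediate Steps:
S(y) = -8 + y**2 (S(y) = -8 + y*y = -8 + y**2)
k(U) = 1/(64 + 9*U) (k(U) = 1/(U + (8 + U)*8) = 1/(U + (64 + 8*U)) = 1/(64 + 9*U))
k(-298)/242445 - 316906/S(68) = 1/((64 + 9*(-298))*242445) - 316906/(-8 + 68**2) = (1/242445)/(64 - 2682) - 316906/(-8 + 4624) = (1/242445)/(-2618) - 316906/4616 = -1/2618*1/242445 - 316906*1/4616 = -1/634721010 - 158453/2308 = -50286724099919/732468045540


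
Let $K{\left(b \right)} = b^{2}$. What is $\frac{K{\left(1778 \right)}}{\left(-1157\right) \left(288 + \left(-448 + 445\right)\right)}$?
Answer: $- \frac{3161284}{329745} \approx -9.5871$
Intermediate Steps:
$\frac{K{\left(1778 \right)}}{\left(-1157\right) \left(288 + \left(-448 + 445\right)\right)} = \frac{1778^{2}}{\left(-1157\right) \left(288 + \left(-448 + 445\right)\right)} = \frac{3161284}{\left(-1157\right) \left(288 - 3\right)} = \frac{3161284}{\left(-1157\right) 285} = \frac{3161284}{-329745} = 3161284 \left(- \frac{1}{329745}\right) = - \frac{3161284}{329745}$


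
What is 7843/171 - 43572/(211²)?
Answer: 341727391/7613091 ≈ 44.887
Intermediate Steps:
7843/171 - 43572/(211²) = 7843*(1/171) - 43572/44521 = 7843/171 - 43572*1/44521 = 7843/171 - 43572/44521 = 341727391/7613091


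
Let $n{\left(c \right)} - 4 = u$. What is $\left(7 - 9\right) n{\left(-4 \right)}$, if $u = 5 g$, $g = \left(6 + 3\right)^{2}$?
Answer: $-818$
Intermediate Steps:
$g = 81$ ($g = 9^{2} = 81$)
$u = 405$ ($u = 5 \cdot 81 = 405$)
$n{\left(c \right)} = 409$ ($n{\left(c \right)} = 4 + 405 = 409$)
$\left(7 - 9\right) n{\left(-4 \right)} = \left(7 - 9\right) 409 = \left(-2\right) 409 = -818$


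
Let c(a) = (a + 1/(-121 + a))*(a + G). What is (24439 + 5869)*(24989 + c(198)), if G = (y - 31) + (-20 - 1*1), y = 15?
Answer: 18959472480/11 ≈ 1.7236e+9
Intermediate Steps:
G = -37 (G = (15 - 31) + (-20 - 1*1) = -16 + (-20 - 1) = -16 - 21 = -37)
c(a) = (-37 + a)*(a + 1/(-121 + a)) (c(a) = (a + 1/(-121 + a))*(a - 37) = (a + 1/(-121 + a))*(-37 + a) = (-37 + a)*(a + 1/(-121 + a)))
(24439 + 5869)*(24989 + c(198)) = (24439 + 5869)*(24989 + (-37 + 198³ - 158*198² + 4478*198)/(-121 + 198)) = 30308*(24989 + (-37 + 7762392 - 158*39204 + 886644)/77) = 30308*(24989 + (-37 + 7762392 - 6194232 + 886644)/77) = 30308*(24989 + (1/77)*2454767) = 30308*(24989 + 350681/11) = 30308*(625560/11) = 18959472480/11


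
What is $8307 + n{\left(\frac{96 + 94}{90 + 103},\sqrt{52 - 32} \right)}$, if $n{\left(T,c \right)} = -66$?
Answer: $8241$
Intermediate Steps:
$8307 + n{\left(\frac{96 + 94}{90 + 103},\sqrt{52 - 32} \right)} = 8307 - 66 = 8241$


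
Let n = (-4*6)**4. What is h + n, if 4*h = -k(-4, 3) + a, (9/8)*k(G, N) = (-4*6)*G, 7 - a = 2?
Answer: 3981071/12 ≈ 3.3176e+5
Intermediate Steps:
a = 5 (a = 7 - 1*2 = 7 - 2 = 5)
k(G, N) = -64*G/3 (k(G, N) = 8*((-4*6)*G)/9 = 8*(-24*G)/9 = -64*G/3)
n = 331776 (n = (-24)**4 = 331776)
h = -241/12 (h = (-(-64)*(-4)/3 + 5)/4 = (-1*256/3 + 5)/4 = (-256/3 + 5)/4 = (1/4)*(-241/3) = -241/12 ≈ -20.083)
h + n = -241/12 + 331776 = 3981071/12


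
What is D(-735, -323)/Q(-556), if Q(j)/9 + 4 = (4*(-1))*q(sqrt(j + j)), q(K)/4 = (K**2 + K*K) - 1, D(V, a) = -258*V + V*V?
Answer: 81095/35596 ≈ 2.2782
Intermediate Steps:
D(V, a) = V**2 - 258*V (D(V, a) = -258*V + V**2 = V**2 - 258*V)
q(K) = -4 + 8*K**2 (q(K) = 4*((K**2 + K*K) - 1) = 4*((K**2 + K**2) - 1) = 4*(2*K**2 - 1) = 4*(-1 + 2*K**2) = -4 + 8*K**2)
Q(j) = 108 - 576*j (Q(j) = -36 + 9*((4*(-1))*(-4 + 8*(sqrt(j + j))**2)) = -36 + 9*(-4*(-4 + 8*(sqrt(2*j))**2)) = -36 + 9*(-4*(-4 + 8*(sqrt(2)*sqrt(j))**2)) = -36 + 9*(-4*(-4 + 8*(2*j))) = -36 + 9*(-4*(-4 + 16*j)) = -36 + 9*(16 - 64*j) = -36 + (144 - 576*j) = 108 - 576*j)
D(-735, -323)/Q(-556) = (-735*(-258 - 735))/(108 - 576*(-556)) = (-735*(-993))/(108 + 320256) = 729855/320364 = 729855*(1/320364) = 81095/35596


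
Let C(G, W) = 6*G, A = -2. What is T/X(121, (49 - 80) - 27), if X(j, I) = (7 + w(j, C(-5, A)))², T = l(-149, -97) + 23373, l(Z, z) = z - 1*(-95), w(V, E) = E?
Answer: 23371/529 ≈ 44.180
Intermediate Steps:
l(Z, z) = 95 + z (l(Z, z) = z + 95 = 95 + z)
T = 23371 (T = (95 - 97) + 23373 = -2 + 23373 = 23371)
X(j, I) = 529 (X(j, I) = (7 + 6*(-5))² = (7 - 30)² = (-23)² = 529)
T/X(121, (49 - 80) - 27) = 23371/529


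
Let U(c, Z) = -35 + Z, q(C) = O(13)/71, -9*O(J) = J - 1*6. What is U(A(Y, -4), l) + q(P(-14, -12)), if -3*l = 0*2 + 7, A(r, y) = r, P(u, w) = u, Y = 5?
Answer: -23863/639 ≈ -37.344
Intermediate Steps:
O(J) = ⅔ - J/9 (O(J) = -(J - 1*6)/9 = -(J - 6)/9 = -(-6 + J)/9 = ⅔ - J/9)
q(C) = -7/639 (q(C) = (⅔ - ⅑*13)/71 = (⅔ - 13/9)*(1/71) = -7/9*1/71 = -7/639)
l = -7/3 (l = -(0*2 + 7)/3 = -(0 + 7)/3 = -⅓*7 = -7/3 ≈ -2.3333)
U(A(Y, -4), l) + q(P(-14, -12)) = (-35 - 7/3) - 7/639 = -112/3 - 7/639 = -23863/639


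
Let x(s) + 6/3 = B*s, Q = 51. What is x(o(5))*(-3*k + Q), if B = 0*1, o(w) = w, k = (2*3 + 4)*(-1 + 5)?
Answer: 138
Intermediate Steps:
k = 40 (k = (6 + 4)*4 = 10*4 = 40)
B = 0
x(s) = -2 (x(s) = -2 + 0*s = -2 + 0 = -2)
x(o(5))*(-3*k + Q) = -2*(-3*40 + 51) = -2*(-120 + 51) = -2*(-69) = 138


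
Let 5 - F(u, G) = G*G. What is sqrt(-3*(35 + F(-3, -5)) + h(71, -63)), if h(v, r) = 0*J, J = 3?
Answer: 3*I*sqrt(5) ≈ 6.7082*I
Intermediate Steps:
h(v, r) = 0 (h(v, r) = 0*3 = 0)
F(u, G) = 5 - G**2 (F(u, G) = 5 - G*G = 5 - G**2)
sqrt(-3*(35 + F(-3, -5)) + h(71, -63)) = sqrt(-3*(35 + (5 - 1*(-5)**2)) + 0) = sqrt(-3*(35 + (5 - 1*25)) + 0) = sqrt(-3*(35 + (5 - 25)) + 0) = sqrt(-3*(35 - 20) + 0) = sqrt(-3*15 + 0) = sqrt(-45 + 0) = sqrt(-45) = 3*I*sqrt(5)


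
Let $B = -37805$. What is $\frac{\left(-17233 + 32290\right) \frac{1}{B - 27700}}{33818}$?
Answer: $- \frac{5019}{738416030} \approx -6.797 \cdot 10^{-6}$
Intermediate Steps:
$\frac{\left(-17233 + 32290\right) \frac{1}{B - 27700}}{33818} = \frac{\left(-17233 + 32290\right) \frac{1}{-37805 - 27700}}{33818} = \frac{15057}{-65505} \cdot \frac{1}{33818} = 15057 \left(- \frac{1}{65505}\right) \frac{1}{33818} = \left(- \frac{5019}{21835}\right) \frac{1}{33818} = - \frac{5019}{738416030}$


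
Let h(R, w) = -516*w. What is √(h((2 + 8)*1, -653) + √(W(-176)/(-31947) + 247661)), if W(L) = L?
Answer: √(343892770870932 + 31947*√252765499190421)/31947 ≈ 580.90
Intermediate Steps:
√(h((2 + 8)*1, -653) + √(W(-176)/(-31947) + 247661)) = √(-516*(-653) + √(-176/(-31947) + 247661)) = √(336948 + √(-176*(-1/31947) + 247661)) = √(336948 + √(176/31947 + 247661)) = √(336948 + √(7912026143/31947)) = √(336948 + √252765499190421/31947)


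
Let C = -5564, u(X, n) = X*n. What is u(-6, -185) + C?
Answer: -4454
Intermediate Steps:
u(-6, -185) + C = -6*(-185) - 5564 = 1110 - 5564 = -4454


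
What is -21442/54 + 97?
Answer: -8102/27 ≈ -300.07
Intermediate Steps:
-21442/54 + 97 = -142*151/54 + 97 = -10721/27 + 97 = -8102/27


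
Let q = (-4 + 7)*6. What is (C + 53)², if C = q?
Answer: 5041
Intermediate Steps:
q = 18 (q = 3*6 = 18)
C = 18
(C + 53)² = (18 + 53)² = 71² = 5041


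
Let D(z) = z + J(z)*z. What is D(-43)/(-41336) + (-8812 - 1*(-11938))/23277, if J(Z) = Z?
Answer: 14529679/160363012 ≈ 0.090605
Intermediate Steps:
D(z) = z + z**2 (D(z) = z + z*z = z + z**2)
D(-43)/(-41336) + (-8812 - 1*(-11938))/23277 = -43*(1 - 43)/(-41336) + (-8812 - 1*(-11938))/23277 = -43*(-42)*(-1/41336) + (-8812 + 11938)*(1/23277) = 1806*(-1/41336) + 3126*(1/23277) = -903/20668 + 1042/7759 = 14529679/160363012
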